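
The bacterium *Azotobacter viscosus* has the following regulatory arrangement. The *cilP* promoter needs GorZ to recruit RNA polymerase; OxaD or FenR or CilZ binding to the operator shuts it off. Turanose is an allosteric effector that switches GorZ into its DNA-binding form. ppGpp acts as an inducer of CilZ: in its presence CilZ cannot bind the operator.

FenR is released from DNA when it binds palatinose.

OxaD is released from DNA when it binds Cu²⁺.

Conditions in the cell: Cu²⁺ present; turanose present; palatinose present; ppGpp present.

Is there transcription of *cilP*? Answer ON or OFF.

ON

Cu²⁺ is present, so OxaD is inactive.
Palatinose is present, so FenR is inactive.
Turanose is present, so GorZ is active.
ppGpp is present, so CilZ is inactive.
No repressor is bound and GorZ is active, so *cilP* is transcribed.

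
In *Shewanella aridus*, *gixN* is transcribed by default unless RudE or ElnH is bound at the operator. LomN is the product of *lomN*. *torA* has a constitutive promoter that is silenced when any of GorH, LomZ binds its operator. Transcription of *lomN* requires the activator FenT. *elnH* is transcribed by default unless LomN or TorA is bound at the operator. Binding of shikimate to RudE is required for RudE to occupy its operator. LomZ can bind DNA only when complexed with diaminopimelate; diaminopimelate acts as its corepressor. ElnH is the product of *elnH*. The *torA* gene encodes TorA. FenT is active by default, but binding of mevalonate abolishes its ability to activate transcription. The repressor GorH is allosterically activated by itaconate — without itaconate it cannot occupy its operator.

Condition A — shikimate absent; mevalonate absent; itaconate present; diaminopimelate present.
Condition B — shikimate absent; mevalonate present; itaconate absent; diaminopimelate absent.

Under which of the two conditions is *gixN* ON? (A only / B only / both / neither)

Condition A:
Shikimate is absent, so RudE is inactive.
Mevalonate is absent, so FenT is active.
No repressor is bound and FenT is active, so *lomN* is transcribed.
So LomN is produced and active.
Itaconate is present, so GorH is active.
Diaminopimelate is present, so LomZ is active.
With repressor GorH bound, *torA* is not transcribed.
So TorA is not produced.
With repressor LomN bound, *elnH* is not transcribed.
So ElnH is not produced.
With no repressor bound, *gixN* is transcribed.
→ *gixN* is ON in A.
Condition B:
Shikimate is absent, so RudE is inactive.
Mevalonate is present, so FenT is inactive.
Required activator FenT is absent, so *lomN* is not transcribed.
So LomN is not produced.
Itaconate is absent, so GorH is inactive.
Diaminopimelate is absent, so LomZ is inactive.
With no repressor bound, *torA* is transcribed.
So TorA is produced and active.
With repressor TorA bound, *elnH* is not transcribed.
So ElnH is not produced.
With no repressor bound, *gixN* is transcribed.
→ *gixN* is ON in B.

both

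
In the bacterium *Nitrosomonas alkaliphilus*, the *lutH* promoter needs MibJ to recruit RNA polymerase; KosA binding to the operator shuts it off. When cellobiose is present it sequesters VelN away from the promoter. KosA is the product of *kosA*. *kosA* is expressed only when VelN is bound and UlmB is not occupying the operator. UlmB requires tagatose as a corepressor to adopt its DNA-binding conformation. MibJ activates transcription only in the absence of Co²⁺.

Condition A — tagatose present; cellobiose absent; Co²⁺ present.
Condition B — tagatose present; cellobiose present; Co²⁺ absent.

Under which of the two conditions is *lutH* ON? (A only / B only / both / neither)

B only

Condition A:
Tagatose is present, so UlmB is active.
Cellobiose is absent, so VelN is active.
With repressor UlmB bound, *kosA* is not transcribed.
So KosA is not produced.
Co²⁺ is present, so MibJ is inactive.
Required activator MibJ is absent, so *lutH* is not transcribed.
→ *lutH* is OFF in A.
Condition B:
Tagatose is present, so UlmB is active.
Cellobiose is present, so VelN is inactive.
With repressor UlmB bound, *kosA* is not transcribed.
So KosA is not produced.
Co²⁺ is absent, so MibJ is active.
No repressor is bound and MibJ is active, so *lutH* is transcribed.
→ *lutH* is ON in B.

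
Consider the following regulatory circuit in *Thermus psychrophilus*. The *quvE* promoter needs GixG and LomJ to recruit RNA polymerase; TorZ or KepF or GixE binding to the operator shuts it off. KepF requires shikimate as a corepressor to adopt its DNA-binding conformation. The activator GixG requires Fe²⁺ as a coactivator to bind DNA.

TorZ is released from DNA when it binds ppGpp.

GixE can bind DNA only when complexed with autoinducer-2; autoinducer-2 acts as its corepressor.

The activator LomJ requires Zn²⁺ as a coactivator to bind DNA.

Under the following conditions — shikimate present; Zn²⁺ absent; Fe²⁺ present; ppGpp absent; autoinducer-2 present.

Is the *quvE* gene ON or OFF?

OFF

ppGpp is absent, so TorZ is active.
Fe²⁺ is present, so GixG is active.
Zn²⁺ is absent, so LomJ is inactive.
Shikimate is present, so KepF is active.
Autoinducer-2 is present, so GixE is active.
With repressor TorZ bound, *quvE* is not transcribed.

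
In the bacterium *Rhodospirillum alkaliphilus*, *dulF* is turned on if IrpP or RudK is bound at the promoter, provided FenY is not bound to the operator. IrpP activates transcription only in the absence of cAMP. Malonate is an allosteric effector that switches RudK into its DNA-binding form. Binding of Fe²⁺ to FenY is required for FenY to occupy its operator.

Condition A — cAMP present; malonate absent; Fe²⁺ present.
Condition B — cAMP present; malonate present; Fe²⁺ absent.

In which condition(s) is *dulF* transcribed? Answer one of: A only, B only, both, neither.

B only

Condition A:
cAMP is present, so IrpP is inactive.
Malonate is absent, so RudK is inactive.
Fe²⁺ is present, so FenY is active.
With repressor FenY bound, *dulF* is not transcribed.
→ *dulF* is OFF in A.
Condition B:
cAMP is present, so IrpP is inactive.
Malonate is present, so RudK is active.
Fe²⁺ is absent, so FenY is inactive.
Activator RudK is present, so *dulF* is transcribed.
→ *dulF* is ON in B.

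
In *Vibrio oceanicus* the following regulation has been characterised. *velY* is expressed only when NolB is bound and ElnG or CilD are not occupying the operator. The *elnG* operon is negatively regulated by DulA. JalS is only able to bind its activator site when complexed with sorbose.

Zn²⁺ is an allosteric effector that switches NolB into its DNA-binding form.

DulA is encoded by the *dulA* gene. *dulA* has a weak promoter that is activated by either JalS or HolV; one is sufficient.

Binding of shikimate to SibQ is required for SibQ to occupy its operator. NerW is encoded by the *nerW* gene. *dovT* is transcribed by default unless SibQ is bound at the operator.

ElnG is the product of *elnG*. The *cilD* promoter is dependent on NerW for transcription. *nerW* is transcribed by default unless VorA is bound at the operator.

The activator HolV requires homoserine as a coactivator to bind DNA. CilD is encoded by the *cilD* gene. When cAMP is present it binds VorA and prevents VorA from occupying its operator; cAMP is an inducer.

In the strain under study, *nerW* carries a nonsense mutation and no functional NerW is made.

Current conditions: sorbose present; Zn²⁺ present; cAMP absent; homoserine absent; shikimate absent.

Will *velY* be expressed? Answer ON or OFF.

ON

Sorbose is present, so JalS is active.
Homoserine is absent, so HolV is inactive.
Activator JalS is present, so *dulA* is transcribed.
So DulA is produced and active.
With repressor DulA bound, *elnG* is not transcribed.
So ElnG is not produced.
NerW is non-functional in this strain, so it has no effect.
Required activator NerW is absent, so *cilD* is not transcribed.
So CilD is not produced.
Zn²⁺ is present, so NolB is active.
No repressor is bound and NolB is active, so *velY* is transcribed.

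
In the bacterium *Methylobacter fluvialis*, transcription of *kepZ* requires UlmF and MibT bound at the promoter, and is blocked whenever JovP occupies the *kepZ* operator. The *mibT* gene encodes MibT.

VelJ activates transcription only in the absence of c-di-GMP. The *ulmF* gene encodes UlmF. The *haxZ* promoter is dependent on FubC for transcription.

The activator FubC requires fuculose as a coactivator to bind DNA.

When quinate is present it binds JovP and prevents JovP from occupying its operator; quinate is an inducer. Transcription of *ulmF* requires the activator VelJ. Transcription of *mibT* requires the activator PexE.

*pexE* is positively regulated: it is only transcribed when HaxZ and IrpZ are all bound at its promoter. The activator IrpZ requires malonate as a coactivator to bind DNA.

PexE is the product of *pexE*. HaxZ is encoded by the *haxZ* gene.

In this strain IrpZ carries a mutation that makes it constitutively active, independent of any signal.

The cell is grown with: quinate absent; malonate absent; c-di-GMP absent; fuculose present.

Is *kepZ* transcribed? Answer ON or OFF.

c-di-GMP is absent, so VelJ is active.
No repressor is bound and VelJ is active, so *ulmF* is transcribed.
So UlmF is produced and active.
Fuculose is present, so FubC is active.
No repressor is bound and FubC is active, so *haxZ* is transcribed.
So HaxZ is produced and active.
IrpZ is constitutively active in this strain.
No repressor is bound and HaxZ and IrpZ are active, so *pexE* is transcribed.
So PexE is produced and active.
No repressor is bound and PexE is active, so *mibT* is transcribed.
So MibT is produced and active.
Quinate is absent, so JovP is active.
With repressor JovP bound, *kepZ* is not transcribed.

OFF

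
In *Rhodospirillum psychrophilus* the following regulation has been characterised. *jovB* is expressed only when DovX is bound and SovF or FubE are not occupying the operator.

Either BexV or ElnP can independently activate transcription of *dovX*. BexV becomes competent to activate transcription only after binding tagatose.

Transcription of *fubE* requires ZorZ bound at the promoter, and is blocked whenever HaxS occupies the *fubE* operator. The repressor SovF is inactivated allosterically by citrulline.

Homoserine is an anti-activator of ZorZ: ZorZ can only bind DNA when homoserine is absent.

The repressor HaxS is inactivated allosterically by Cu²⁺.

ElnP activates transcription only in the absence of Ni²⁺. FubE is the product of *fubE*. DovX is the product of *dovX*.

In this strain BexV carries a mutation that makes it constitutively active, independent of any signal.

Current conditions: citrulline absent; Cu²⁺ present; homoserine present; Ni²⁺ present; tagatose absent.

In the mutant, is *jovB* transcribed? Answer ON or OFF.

BexV is constitutively active in this strain.
Ni²⁺ is present, so ElnP is inactive.
Activator BexV is present, so *dovX* is transcribed.
So DovX is produced and active.
Citrulline is absent, so SovF is active.
Cu²⁺ is present, so HaxS is inactive.
Homoserine is present, so ZorZ is inactive.
Required activator ZorZ is absent, so *fubE* is not transcribed.
So FubE is not produced.
With repressor SovF bound, *jovB* is not transcribed.

OFF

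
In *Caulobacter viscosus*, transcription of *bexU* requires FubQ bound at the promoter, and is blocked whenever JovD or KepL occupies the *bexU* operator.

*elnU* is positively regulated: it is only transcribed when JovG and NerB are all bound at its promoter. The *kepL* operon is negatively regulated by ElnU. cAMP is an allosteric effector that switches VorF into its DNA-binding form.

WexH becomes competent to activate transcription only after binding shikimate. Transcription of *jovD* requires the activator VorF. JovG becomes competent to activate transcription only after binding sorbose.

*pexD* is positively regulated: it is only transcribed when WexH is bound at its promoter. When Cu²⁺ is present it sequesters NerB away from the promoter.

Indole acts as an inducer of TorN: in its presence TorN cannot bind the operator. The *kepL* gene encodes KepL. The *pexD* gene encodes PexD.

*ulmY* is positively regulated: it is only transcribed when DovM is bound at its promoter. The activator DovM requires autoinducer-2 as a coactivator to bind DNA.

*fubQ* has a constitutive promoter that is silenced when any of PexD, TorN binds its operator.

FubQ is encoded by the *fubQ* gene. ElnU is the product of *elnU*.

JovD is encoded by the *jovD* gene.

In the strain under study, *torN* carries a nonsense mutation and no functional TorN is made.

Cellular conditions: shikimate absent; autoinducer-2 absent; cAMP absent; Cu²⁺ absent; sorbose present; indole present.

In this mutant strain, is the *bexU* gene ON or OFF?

ON

cAMP is absent, so VorF is inactive.
Required activator VorF is absent, so *jovD* is not transcribed.
So JovD is not produced.
Sorbose is present, so JovG is active.
Cu²⁺ is absent, so NerB is active.
No repressor is bound and JovG and NerB are active, so *elnU* is transcribed.
So ElnU is produced and active.
With repressor ElnU bound, *kepL* is not transcribed.
So KepL is not produced.
Shikimate is absent, so WexH is inactive.
Required activator WexH is absent, so *pexD* is not transcribed.
So PexD is not produced.
TorN is non-functional in this strain, so it has no effect.
With no repressor bound, *fubQ* is transcribed.
So FubQ is produced and active.
No repressor is bound and FubQ is active, so *bexU* is transcribed.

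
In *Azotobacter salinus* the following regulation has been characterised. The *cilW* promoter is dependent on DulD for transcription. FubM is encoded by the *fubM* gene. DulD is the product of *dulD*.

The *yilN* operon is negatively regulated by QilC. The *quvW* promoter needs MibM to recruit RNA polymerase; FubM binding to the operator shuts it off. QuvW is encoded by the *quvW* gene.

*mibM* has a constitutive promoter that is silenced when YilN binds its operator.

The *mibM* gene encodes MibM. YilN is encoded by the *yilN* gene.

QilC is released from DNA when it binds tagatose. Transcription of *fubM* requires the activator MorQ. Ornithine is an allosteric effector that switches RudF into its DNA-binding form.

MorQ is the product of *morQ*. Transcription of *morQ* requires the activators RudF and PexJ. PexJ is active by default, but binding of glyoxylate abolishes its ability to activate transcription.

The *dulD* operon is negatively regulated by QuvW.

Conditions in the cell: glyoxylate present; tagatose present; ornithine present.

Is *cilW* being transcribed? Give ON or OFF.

Ornithine is present, so RudF is active.
Glyoxylate is present, so PexJ is inactive.
Required activator PexJ is absent, so *morQ* is not transcribed.
So MorQ is not produced.
Required activator MorQ is absent, so *fubM* is not transcribed.
So FubM is not produced.
Tagatose is present, so QilC is inactive.
With no repressor bound, *yilN* is transcribed.
So YilN is produced and active.
With repressor YilN bound, *mibM* is not transcribed.
So MibM is not produced.
Required activator MibM is absent, so *quvW* is not transcribed.
So QuvW is not produced.
With no repressor bound, *dulD* is transcribed.
So DulD is produced and active.
No repressor is bound and DulD is active, so *cilW* is transcribed.

ON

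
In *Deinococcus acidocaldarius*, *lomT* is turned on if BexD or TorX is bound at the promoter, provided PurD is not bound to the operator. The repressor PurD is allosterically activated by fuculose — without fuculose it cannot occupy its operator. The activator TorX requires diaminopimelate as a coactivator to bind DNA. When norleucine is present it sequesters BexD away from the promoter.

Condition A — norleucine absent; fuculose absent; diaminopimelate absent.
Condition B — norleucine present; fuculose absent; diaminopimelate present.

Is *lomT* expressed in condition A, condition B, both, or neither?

Condition A:
Norleucine is absent, so BexD is active.
Fuculose is absent, so PurD is inactive.
Diaminopimelate is absent, so TorX is inactive.
Activator BexD is present, so *lomT* is transcribed.
→ *lomT* is ON in A.
Condition B:
Norleucine is present, so BexD is inactive.
Fuculose is absent, so PurD is inactive.
Diaminopimelate is present, so TorX is active.
Activator TorX is present, so *lomT* is transcribed.
→ *lomT* is ON in B.

both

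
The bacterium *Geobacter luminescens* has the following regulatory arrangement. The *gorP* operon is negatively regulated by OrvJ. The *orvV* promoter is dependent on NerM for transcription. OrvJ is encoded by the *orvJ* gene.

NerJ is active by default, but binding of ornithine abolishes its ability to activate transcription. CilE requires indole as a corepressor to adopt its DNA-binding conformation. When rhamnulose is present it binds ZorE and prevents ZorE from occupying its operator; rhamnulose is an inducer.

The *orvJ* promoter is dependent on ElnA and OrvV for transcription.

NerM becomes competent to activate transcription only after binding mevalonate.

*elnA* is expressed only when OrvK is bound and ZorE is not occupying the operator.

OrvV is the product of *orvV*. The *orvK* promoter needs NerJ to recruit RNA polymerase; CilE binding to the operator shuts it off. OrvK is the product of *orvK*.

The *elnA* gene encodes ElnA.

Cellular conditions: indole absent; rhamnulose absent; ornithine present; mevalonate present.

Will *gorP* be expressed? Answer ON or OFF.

Indole is absent, so CilE is inactive.
Ornithine is present, so NerJ is inactive.
Required activator NerJ is absent, so *orvK* is not transcribed.
So OrvK is not produced.
Rhamnulose is absent, so ZorE is active.
With repressor ZorE bound, *elnA* is not transcribed.
So ElnA is not produced.
Mevalonate is present, so NerM is active.
No repressor is bound and NerM is active, so *orvV* is transcribed.
So OrvV is produced and active.
Required activator ElnA is absent, so *orvJ* is not transcribed.
So OrvJ is not produced.
With no repressor bound, *gorP* is transcribed.

ON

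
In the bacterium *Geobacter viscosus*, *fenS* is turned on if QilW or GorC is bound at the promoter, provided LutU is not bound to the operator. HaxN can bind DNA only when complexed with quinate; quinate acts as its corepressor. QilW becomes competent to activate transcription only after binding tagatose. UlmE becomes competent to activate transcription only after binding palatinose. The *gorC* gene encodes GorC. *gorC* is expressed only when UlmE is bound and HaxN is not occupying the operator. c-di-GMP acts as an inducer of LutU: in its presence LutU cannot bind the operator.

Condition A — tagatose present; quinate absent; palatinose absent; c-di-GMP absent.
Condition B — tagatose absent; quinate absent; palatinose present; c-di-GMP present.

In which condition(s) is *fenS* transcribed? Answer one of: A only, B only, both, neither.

B only

Condition A:
Tagatose is present, so QilW is active.
Quinate is absent, so HaxN is inactive.
Palatinose is absent, so UlmE is inactive.
Required activator UlmE is absent, so *gorC* is not transcribed.
So GorC is not produced.
c-di-GMP is absent, so LutU is active.
With repressor LutU bound, *fenS* is not transcribed.
→ *fenS* is OFF in A.
Condition B:
Tagatose is absent, so QilW is inactive.
Quinate is absent, so HaxN is inactive.
Palatinose is present, so UlmE is active.
No repressor is bound and UlmE is active, so *gorC* is transcribed.
So GorC is produced and active.
c-di-GMP is present, so LutU is inactive.
Activator GorC is present, so *fenS* is transcribed.
→ *fenS* is ON in B.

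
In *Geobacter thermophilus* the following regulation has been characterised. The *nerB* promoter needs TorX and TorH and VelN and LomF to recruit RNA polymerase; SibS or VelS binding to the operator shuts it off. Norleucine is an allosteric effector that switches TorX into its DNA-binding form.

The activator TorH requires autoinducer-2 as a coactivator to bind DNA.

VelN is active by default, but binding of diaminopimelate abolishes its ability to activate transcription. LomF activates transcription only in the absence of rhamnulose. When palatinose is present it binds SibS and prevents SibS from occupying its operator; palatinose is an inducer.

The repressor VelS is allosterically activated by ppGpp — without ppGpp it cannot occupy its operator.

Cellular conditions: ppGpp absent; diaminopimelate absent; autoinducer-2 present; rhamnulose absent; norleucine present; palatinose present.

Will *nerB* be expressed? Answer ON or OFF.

Norleucine is present, so TorX is active.
Autoinducer-2 is present, so TorH is active.
Diaminopimelate is absent, so VelN is active.
Palatinose is present, so SibS is inactive.
Rhamnulose is absent, so LomF is active.
ppGpp is absent, so VelS is inactive.
No repressor is bound and TorX and TorH and VelN and LomF are active, so *nerB* is transcribed.

ON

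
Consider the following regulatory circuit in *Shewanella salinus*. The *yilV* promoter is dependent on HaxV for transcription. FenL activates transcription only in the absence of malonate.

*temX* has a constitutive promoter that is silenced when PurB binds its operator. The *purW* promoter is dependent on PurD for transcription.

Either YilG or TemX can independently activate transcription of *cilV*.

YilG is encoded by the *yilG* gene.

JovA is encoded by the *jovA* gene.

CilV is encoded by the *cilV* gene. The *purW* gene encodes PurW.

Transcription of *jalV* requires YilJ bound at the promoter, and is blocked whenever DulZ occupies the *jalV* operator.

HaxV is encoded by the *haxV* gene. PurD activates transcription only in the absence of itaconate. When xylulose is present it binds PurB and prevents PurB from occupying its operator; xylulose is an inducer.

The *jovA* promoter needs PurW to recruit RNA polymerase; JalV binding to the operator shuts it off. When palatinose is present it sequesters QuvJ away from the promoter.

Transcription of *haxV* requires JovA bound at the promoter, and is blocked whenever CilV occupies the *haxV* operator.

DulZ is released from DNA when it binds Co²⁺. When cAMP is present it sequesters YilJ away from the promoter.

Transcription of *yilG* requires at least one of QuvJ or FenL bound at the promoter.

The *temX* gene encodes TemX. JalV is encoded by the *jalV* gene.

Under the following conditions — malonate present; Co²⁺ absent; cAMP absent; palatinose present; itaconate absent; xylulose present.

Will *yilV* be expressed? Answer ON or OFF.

OFF

cAMP is absent, so YilJ is active.
Co²⁺ is absent, so DulZ is active.
With repressor DulZ bound, *jalV* is not transcribed.
So JalV is not produced.
Itaconate is absent, so PurD is active.
No repressor is bound and PurD is active, so *purW* is transcribed.
So PurW is produced and active.
No repressor is bound and PurW is active, so *jovA* is transcribed.
So JovA is produced and active.
Palatinose is present, so QuvJ is inactive.
Malonate is present, so FenL is inactive.
No activator is available at the *yilG* promoter, so *yilG* is not transcribed.
So YilG is not produced.
Xylulose is present, so PurB is inactive.
With no repressor bound, *temX* is transcribed.
So TemX is produced and active.
Activator TemX is present, so *cilV* is transcribed.
So CilV is produced and active.
With repressor CilV bound, *haxV* is not transcribed.
So HaxV is not produced.
Required activator HaxV is absent, so *yilV* is not transcribed.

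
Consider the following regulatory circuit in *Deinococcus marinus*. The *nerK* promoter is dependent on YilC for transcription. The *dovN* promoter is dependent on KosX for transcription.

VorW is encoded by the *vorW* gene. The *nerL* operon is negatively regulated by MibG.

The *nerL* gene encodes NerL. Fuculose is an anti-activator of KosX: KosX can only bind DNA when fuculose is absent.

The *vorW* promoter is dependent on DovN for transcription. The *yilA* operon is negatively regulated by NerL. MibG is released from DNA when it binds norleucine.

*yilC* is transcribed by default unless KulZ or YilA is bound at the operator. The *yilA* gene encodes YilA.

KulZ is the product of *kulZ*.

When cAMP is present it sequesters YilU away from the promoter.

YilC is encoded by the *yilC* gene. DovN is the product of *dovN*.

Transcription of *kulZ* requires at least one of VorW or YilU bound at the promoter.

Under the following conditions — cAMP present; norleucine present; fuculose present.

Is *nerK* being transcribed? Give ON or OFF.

ON

Fuculose is present, so KosX is inactive.
Required activator KosX is absent, so *dovN* is not transcribed.
So DovN is not produced.
Required activator DovN is absent, so *vorW* is not transcribed.
So VorW is not produced.
cAMP is present, so YilU is inactive.
No activator is available at the *kulZ* promoter, so *kulZ* is not transcribed.
So KulZ is not produced.
Norleucine is present, so MibG is inactive.
With no repressor bound, *nerL* is transcribed.
So NerL is produced and active.
With repressor NerL bound, *yilA* is not transcribed.
So YilA is not produced.
With no repressor bound, *yilC* is transcribed.
So YilC is produced and active.
No repressor is bound and YilC is active, so *nerK* is transcribed.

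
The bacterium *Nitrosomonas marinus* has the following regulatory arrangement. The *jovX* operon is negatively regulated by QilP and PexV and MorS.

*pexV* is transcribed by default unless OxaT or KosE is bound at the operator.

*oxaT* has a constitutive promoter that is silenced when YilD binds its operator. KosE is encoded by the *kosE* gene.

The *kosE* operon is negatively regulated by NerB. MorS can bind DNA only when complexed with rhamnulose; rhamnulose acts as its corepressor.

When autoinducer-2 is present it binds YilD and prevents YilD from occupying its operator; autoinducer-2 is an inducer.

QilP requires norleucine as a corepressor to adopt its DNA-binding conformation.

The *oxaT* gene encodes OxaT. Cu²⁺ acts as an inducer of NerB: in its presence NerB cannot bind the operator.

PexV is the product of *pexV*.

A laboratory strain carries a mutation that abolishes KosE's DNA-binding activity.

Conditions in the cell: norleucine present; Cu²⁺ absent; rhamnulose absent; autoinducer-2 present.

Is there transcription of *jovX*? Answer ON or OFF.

OFF

Norleucine is present, so QilP is active.
Autoinducer-2 is present, so YilD is inactive.
With no repressor bound, *oxaT* is transcribed.
So OxaT is produced and active.
KosE is non-functional in this strain, so it has no effect.
With repressor OxaT bound, *pexV* is not transcribed.
So PexV is not produced.
Rhamnulose is absent, so MorS is inactive.
With repressor QilP bound, *jovX* is not transcribed.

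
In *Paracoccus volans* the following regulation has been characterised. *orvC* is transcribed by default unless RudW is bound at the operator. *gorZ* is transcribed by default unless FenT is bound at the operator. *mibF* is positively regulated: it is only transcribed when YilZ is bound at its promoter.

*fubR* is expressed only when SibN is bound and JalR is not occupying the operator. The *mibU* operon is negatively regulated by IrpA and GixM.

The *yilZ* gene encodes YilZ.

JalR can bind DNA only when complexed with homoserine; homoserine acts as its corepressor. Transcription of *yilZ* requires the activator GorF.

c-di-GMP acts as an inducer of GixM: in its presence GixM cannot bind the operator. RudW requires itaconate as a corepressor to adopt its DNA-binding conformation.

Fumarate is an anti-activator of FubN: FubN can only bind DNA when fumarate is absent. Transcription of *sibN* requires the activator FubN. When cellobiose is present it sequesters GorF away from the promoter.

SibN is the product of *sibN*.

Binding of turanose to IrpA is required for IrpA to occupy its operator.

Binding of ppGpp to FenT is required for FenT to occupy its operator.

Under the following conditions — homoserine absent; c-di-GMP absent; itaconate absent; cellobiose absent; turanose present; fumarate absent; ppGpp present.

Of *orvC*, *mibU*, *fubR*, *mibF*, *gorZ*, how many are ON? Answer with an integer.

Itaconate is absent, so RudW is inactive.
With no repressor bound, *orvC* is transcribed.
→ *orvC* is ON.
Turanose is present, so IrpA is active.
c-di-GMP is absent, so GixM is active.
With repressor IrpA bound, *mibU* is not transcribed.
→ *mibU* is OFF.
Homoserine is absent, so JalR is inactive.
Fumarate is absent, so FubN is active.
No repressor is bound and FubN is active, so *sibN* is transcribed.
So SibN is produced and active.
No repressor is bound and SibN is active, so *fubR* is transcribed.
→ *fubR* is ON.
Cellobiose is absent, so GorF is active.
No repressor is bound and GorF is active, so *yilZ* is transcribed.
So YilZ is produced and active.
No repressor is bound and YilZ is active, so *mibF* is transcribed.
→ *mibF* is ON.
ppGpp is present, so FenT is active.
With repressor FenT bound, *gorZ* is not transcribed.
→ *gorZ* is OFF.
3 of the 5 genes are transcribed.

3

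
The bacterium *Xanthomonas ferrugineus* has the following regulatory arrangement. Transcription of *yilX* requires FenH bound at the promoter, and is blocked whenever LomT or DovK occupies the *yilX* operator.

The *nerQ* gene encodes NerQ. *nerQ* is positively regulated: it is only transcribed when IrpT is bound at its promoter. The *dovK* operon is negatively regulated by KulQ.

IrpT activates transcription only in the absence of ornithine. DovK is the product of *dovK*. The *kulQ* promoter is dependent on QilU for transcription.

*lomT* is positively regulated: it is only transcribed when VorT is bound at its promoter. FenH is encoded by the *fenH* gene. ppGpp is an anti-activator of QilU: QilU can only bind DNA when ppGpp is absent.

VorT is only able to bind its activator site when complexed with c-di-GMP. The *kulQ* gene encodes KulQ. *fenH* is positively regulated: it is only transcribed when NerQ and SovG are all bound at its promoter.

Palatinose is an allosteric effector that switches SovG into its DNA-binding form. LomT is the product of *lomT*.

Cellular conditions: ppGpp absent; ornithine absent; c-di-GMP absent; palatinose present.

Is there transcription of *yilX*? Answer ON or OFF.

ON

c-di-GMP is absent, so VorT is inactive.
Required activator VorT is absent, so *lomT* is not transcribed.
So LomT is not produced.
ppGpp is absent, so QilU is active.
No repressor is bound and QilU is active, so *kulQ* is transcribed.
So KulQ is produced and active.
With repressor KulQ bound, *dovK* is not transcribed.
So DovK is not produced.
Ornithine is absent, so IrpT is active.
No repressor is bound and IrpT is active, so *nerQ* is transcribed.
So NerQ is produced and active.
Palatinose is present, so SovG is active.
No repressor is bound and NerQ and SovG are active, so *fenH* is transcribed.
So FenH is produced and active.
No repressor is bound and FenH is active, so *yilX* is transcribed.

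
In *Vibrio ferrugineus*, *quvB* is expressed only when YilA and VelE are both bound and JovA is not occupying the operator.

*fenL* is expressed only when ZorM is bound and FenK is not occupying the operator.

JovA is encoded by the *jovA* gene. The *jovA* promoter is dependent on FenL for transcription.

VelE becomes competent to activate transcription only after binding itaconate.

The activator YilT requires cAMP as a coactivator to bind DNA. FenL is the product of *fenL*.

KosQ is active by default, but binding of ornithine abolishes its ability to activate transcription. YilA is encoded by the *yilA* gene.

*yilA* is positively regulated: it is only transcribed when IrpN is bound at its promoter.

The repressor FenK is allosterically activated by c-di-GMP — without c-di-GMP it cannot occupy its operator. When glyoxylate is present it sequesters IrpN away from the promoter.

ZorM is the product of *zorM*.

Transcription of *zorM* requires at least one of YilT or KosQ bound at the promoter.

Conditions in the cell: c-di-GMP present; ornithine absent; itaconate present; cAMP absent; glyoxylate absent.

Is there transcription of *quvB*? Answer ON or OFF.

ON

Glyoxylate is absent, so IrpN is active.
No repressor is bound and IrpN is active, so *yilA* is transcribed.
So YilA is produced and active.
Itaconate is present, so VelE is active.
cAMP is absent, so YilT is inactive.
Ornithine is absent, so KosQ is active.
Activator KosQ is present, so *zorM* is transcribed.
So ZorM is produced and active.
c-di-GMP is present, so FenK is active.
With repressor FenK bound, *fenL* is not transcribed.
So FenL is not produced.
Required activator FenL is absent, so *jovA* is not transcribed.
So JovA is not produced.
No repressor is bound and YilA and VelE are active, so *quvB* is transcribed.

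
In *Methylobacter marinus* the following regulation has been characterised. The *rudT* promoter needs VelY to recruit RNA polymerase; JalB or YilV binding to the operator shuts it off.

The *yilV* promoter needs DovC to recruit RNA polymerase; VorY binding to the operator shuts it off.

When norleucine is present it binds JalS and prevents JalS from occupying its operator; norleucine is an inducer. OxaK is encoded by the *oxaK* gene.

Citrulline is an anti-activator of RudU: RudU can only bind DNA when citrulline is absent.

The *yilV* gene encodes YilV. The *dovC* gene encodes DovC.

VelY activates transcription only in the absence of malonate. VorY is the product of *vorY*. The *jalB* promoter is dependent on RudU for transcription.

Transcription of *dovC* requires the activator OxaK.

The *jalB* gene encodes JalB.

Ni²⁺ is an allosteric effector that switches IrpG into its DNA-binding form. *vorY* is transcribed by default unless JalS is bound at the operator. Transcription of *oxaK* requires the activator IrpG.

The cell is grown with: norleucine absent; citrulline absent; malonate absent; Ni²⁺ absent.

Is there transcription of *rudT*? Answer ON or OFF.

Citrulline is absent, so RudU is active.
No repressor is bound and RudU is active, so *jalB* is transcribed.
So JalB is produced and active.
Malonate is absent, so VelY is active.
Ni²⁺ is absent, so IrpG is inactive.
Required activator IrpG is absent, so *oxaK* is not transcribed.
So OxaK is not produced.
Required activator OxaK is absent, so *dovC* is not transcribed.
So DovC is not produced.
Norleucine is absent, so JalS is active.
With repressor JalS bound, *vorY* is not transcribed.
So VorY is not produced.
Required activator DovC is absent, so *yilV* is not transcribed.
So YilV is not produced.
With repressor JalB bound, *rudT* is not transcribed.

OFF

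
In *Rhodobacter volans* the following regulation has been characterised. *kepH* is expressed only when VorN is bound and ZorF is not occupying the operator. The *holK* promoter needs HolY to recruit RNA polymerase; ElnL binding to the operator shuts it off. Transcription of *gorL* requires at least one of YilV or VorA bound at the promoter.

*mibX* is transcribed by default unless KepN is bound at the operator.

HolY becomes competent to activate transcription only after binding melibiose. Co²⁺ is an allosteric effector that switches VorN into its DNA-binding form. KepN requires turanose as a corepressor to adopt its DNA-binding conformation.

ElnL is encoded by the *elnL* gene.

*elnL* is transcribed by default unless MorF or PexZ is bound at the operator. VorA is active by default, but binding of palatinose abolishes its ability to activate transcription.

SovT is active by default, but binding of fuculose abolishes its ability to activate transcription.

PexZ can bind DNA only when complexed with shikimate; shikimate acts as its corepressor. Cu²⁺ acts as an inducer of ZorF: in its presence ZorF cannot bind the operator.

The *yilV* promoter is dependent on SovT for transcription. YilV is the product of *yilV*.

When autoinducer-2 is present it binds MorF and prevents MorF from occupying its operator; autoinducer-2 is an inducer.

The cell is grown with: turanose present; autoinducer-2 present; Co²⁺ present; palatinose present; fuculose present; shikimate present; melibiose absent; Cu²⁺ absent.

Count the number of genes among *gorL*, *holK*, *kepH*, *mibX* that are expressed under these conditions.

0

Fuculose is present, so SovT is inactive.
Required activator SovT is absent, so *yilV* is not transcribed.
So YilV is not produced.
Palatinose is present, so VorA is inactive.
No activator is available at the *gorL* promoter, so *gorL* is not transcribed.
→ *gorL* is OFF.
Autoinducer-2 is present, so MorF is inactive.
Shikimate is present, so PexZ is active.
With repressor PexZ bound, *elnL* is not transcribed.
So ElnL is not produced.
Melibiose is absent, so HolY is inactive.
Required activator HolY is absent, so *holK* is not transcribed.
→ *holK* is OFF.
Cu²⁺ is absent, so ZorF is active.
Co²⁺ is present, so VorN is active.
With repressor ZorF bound, *kepH* is not transcribed.
→ *kepH* is OFF.
Turanose is present, so KepN is active.
With repressor KepN bound, *mibX* is not transcribed.
→ *mibX* is OFF.
0 of the 4 genes are transcribed.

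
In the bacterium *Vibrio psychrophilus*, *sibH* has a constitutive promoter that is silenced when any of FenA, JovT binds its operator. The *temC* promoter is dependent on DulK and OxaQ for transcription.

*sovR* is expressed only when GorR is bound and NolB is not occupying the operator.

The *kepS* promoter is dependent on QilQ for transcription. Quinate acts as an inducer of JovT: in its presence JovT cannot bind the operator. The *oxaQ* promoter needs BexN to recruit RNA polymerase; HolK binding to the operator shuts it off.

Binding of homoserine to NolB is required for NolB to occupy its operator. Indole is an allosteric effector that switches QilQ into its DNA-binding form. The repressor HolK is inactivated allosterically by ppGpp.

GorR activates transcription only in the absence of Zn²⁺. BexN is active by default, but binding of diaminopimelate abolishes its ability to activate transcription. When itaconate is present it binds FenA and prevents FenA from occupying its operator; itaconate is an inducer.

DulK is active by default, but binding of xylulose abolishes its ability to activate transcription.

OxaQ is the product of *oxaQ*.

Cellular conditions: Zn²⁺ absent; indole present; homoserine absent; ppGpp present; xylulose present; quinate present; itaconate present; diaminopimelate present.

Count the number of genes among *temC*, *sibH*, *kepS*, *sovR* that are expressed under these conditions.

3

Xylulose is present, so DulK is inactive.
ppGpp is present, so HolK is inactive.
Diaminopimelate is present, so BexN is inactive.
Required activator BexN is absent, so *oxaQ* is not transcribed.
So OxaQ is not produced.
Required activator DulK is absent, so *temC* is not transcribed.
→ *temC* is OFF.
Itaconate is present, so FenA is inactive.
Quinate is present, so JovT is inactive.
With no repressor bound, *sibH* is transcribed.
→ *sibH* is ON.
Indole is present, so QilQ is active.
No repressor is bound and QilQ is active, so *kepS* is transcribed.
→ *kepS* is ON.
Zn²⁺ is absent, so GorR is active.
Homoserine is absent, so NolB is inactive.
No repressor is bound and GorR is active, so *sovR* is transcribed.
→ *sovR* is ON.
3 of the 4 genes are transcribed.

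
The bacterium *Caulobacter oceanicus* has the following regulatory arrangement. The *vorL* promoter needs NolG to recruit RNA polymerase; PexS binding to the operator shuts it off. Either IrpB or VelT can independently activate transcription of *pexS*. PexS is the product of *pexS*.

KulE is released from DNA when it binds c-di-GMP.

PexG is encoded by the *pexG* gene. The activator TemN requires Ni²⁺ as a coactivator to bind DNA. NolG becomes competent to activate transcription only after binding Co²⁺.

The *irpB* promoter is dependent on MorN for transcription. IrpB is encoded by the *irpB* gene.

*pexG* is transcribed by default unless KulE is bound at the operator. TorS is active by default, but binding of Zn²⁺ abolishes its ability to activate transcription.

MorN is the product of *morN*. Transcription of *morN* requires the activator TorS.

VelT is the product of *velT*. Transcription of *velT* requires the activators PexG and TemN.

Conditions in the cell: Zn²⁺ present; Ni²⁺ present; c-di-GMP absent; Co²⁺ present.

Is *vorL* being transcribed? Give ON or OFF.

ON

Zn²⁺ is present, so TorS is inactive.
Required activator TorS is absent, so *morN* is not transcribed.
So MorN is not produced.
Required activator MorN is absent, so *irpB* is not transcribed.
So IrpB is not produced.
c-di-GMP is absent, so KulE is active.
With repressor KulE bound, *pexG* is not transcribed.
So PexG is not produced.
Ni²⁺ is present, so TemN is active.
Required activator PexG is absent, so *velT* is not transcribed.
So VelT is not produced.
No activator is available at the *pexS* promoter, so *pexS* is not transcribed.
So PexS is not produced.
Co²⁺ is present, so NolG is active.
No repressor is bound and NolG is active, so *vorL* is transcribed.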